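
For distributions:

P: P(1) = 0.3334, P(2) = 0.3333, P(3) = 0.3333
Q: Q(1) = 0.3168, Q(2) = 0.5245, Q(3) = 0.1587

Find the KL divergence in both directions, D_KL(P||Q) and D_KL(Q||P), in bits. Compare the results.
D_KL(P||Q) = 0.1634 bits, D_KL(Q||P) = 0.1499 bits. D_KL(P||Q) is larger than D_KL(Q||P) by 0.0135 bits; the two directions differ.

D_KL(P||Q) = Σ P(x) log₂(P(x)/Q(x))

Computing term by term:
  P(1)·log₂(P(1)/Q(1)) = 0.3334·log₂(0.3334/0.3168) = 0.02457
  P(2)·log₂(P(2)/Q(2)) = 0.3333·log₂(0.3333/0.5245) = -0.21802
  P(3)·log₂(P(3)/Q(3)) = 0.3333·log₂(0.3333/0.1587) = 0.35680

D_KL(P||Q) = 0.02457 - 0.21802 + 0.35680 = 0.16335 ≈ 0.1634 bits

D_KL(Q||P) = Σ Q(x) log₂(Q(x)/P(x))

Computing term by term:
  Q(1)·log₂(Q(1)/P(1)) = 0.3168·log₂(0.3168/0.3334) = -0.02334
  Q(2)·log₂(Q(2)/P(2)) = 0.5245·log₂(0.5245/0.3333) = 0.34309
  Q(3)·log₂(Q(3)/P(3)) = 0.1587·log₂(0.1587/0.3333) = -0.16989

D_KL(Q||P) = -0.02334 + 0.34309 - 0.16989 = 0.14986 ≈ 0.1499 bits

These are NOT equal (difference: 0.0135 bits). KL divergence is asymmetric: D_KL(P||Q) ≠ D_KL(Q||P) in general.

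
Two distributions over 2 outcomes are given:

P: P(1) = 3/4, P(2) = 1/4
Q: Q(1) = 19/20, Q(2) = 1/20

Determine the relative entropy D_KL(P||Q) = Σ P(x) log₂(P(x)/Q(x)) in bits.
0.3247 bits

D_KL(P||Q) = Σ P(x) log₂(P(x)/Q(x))

Computing term by term:
  P(1)·log₂(P(1)/Q(1)) = (3/4)·log₂((3/4)/(19/20)) = -0.25578
  P(2)·log₂(P(2)/Q(2)) = (1/4)·log₂((1/4)/(1/20)) = 0.58048

D_KL(P||Q) = -0.25578 + 0.58048 = 0.32470 ≈ 0.3247 bits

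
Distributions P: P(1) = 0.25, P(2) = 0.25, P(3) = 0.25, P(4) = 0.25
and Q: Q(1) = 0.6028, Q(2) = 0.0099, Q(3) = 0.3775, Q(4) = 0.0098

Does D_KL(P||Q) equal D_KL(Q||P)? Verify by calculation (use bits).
D_KL(P||Q) = 1.8668 bits, D_KL(Q||P) = 0.8979 bits. No — D_KL(P||Q) ≠ D_KL(Q||P) for this pair.

D_KL(P||Q) = Σ P(x) log₂(P(x)/Q(x))

Computing term by term:
  P(1)·log₂(P(1)/Q(1)) = 0.25·log₂(0.25/0.6028) = -0.31744
  P(2)·log₂(P(2)/Q(2)) = 0.25·log₂(0.25/0.0099) = 1.16459
  P(3)·log₂(P(3)/Q(3)) = 0.25·log₂(0.25/0.3775) = -0.14864
  P(4)·log₂(P(4)/Q(4)) = 0.25·log₂(0.25/0.0098) = 1.16825

D_KL(P||Q) = -0.31744 + 1.16459 - 0.14864 + 1.16825 = 1.86676 ≈ 1.8668 bits

D_KL(Q||P) = Σ Q(x) log₂(Q(x)/P(x))

Computing term by term:
  Q(1)·log₂(Q(1)/P(1)) = 0.6028·log₂(0.6028/0.25) = 0.76541
  Q(2)·log₂(Q(2)/P(2)) = 0.0099·log₂(0.0099/0.25) = -0.04612
  Q(3)·log₂(Q(3)/P(3)) = 0.3775·log₂(0.3775/0.25) = 0.22444
  Q(4)·log₂(Q(4)/P(4)) = 0.0098·log₂(0.0098/0.25) = -0.04580

D_KL(Q||P) = 0.76541 - 0.04612 + 0.22444 - 0.04580 = 0.89793 ≈ 0.8979 bits

These are NOT equal (difference: 0.9689 bits). KL divergence is asymmetric: D_KL(P||Q) ≠ D_KL(Q||P) in general.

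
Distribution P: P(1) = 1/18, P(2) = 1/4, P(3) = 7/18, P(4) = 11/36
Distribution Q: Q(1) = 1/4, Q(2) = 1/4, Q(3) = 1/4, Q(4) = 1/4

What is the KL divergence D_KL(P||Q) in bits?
0.2158 bits

D_KL(P||Q) = Σ P(x) log₂(P(x)/Q(x))

Computing term by term:
  P(1)·log₂(P(1)/Q(1)) = (1/18)·log₂((1/18)/(1/4)) = -0.12055
  P(2)·log₂(P(2)/Q(2)) = (1/4)·log₂((1/4)/(1/4)) = 0.00000
  P(3)·log₂(P(3)/Q(3)) = (7/18)·log₂((7/18)/(1/4)) = 0.24789
  P(4)·log₂(P(4)/Q(4)) = (11/36)·log₂((11/36)/(1/4)) = 0.08846

D_KL(P||Q) = -0.12055 + 0.00000 + 0.24789 + 0.08846 = 0.21580 ≈ 0.2158 bits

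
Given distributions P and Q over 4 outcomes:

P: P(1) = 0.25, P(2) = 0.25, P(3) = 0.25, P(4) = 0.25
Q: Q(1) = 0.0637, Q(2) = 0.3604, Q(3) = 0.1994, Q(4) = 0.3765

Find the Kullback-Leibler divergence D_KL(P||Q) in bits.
0.2951 bits

D_KL(P||Q) = Σ P(x) log₂(P(x)/Q(x))

Computing term by term:
  P(1)·log₂(P(1)/Q(1)) = 0.25·log₂(0.25/0.0637) = 0.49314
  P(2)·log₂(P(2)/Q(2)) = 0.25·log₂(0.25/0.3604) = -0.13192
  P(3)·log₂(P(3)/Q(3)) = 0.25·log₂(0.25/0.1994) = 0.08157
  P(4)·log₂(P(4)/Q(4)) = 0.25·log₂(0.25/0.3765) = -0.14768

D_KL(P||Q) = 0.49314 - 0.13192 + 0.08157 - 0.14768 = 0.29511 ≈ 0.2951 bits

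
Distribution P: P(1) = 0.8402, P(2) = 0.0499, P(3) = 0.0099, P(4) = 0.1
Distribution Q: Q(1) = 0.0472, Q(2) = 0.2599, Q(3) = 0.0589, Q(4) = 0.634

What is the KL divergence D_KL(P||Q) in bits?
3.0794 bits

D_KL(P||Q) = Σ P(x) log₂(P(x)/Q(x))

Computing term by term:
  P(1)·log₂(P(1)/Q(1)) = 0.8402·log₂(0.8402/0.0472) = 3.49008
  P(2)·log₂(P(2)/Q(2)) = 0.0499·log₂(0.0499/0.2599) = -0.11880
  P(3)·log₂(P(3)/Q(3)) = 0.0099·log₂(0.0099/0.0589) = -0.02547
  P(4)·log₂(P(4)/Q(4)) = 0.1·log₂(0.1/0.634) = -0.26645

D_KL(P||Q) = 3.49008 - 0.11880 - 0.02547 - 0.26645 = 3.07936 ≈ 3.0794 bits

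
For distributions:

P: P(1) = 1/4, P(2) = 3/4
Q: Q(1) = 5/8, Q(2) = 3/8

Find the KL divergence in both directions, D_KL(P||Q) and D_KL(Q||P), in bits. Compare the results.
D_KL(P||Q) = 0.4195 bits, D_KL(Q||P) = 0.4512 bits. D_KL(Q||P) is larger than D_KL(P||Q) by 0.0317 bits; the two directions differ.

D_KL(P||Q) = Σ P(x) log₂(P(x)/Q(x))

Computing term by term:
  P(1)·log₂(P(1)/Q(1)) = (1/4)·log₂((1/4)/(5/8)) = -0.33048
  P(2)·log₂(P(2)/Q(2)) = (3/4)·log₂((3/4)/(3/8)) = 0.75000

D_KL(P||Q) = -0.33048 + 0.75000 = 0.41952 ≈ 0.4195 bits

D_KL(Q||P) = Σ Q(x) log₂(Q(x)/P(x))

Computing term by term:
  Q(1)·log₂(Q(1)/P(1)) = (5/8)·log₂((5/8)/(1/4)) = 0.82621
  Q(2)·log₂(Q(2)/P(2)) = (3/8)·log₂((3/8)/(3/4)) = -0.37500

D_KL(Q||P) = 0.82621 - 0.37500 = 0.45121 ≈ 0.4512 bits

These are NOT equal (difference: 0.0317 bits). KL divergence is asymmetric: D_KL(P||Q) ≠ D_KL(Q||P) in general.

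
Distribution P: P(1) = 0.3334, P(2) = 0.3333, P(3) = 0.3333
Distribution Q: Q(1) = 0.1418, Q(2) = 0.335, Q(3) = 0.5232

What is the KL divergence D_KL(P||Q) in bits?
0.1919 bits

D_KL(P||Q) = Σ P(x) log₂(P(x)/Q(x))

Computing term by term:
  P(1)·log₂(P(1)/Q(1)) = 0.3334·log₂(0.3334/0.1418) = 0.41121
  P(2)·log₂(P(2)/Q(2)) = 0.3333·log₂(0.3333/0.335) = -0.00245
  P(3)·log₂(P(3)/Q(3)) = 0.3333·log₂(0.3333/0.5232) = -0.21683

D_KL(P||Q) = 0.41121 - 0.00245 - 0.21683 = 0.19193 ≈ 0.1919 bits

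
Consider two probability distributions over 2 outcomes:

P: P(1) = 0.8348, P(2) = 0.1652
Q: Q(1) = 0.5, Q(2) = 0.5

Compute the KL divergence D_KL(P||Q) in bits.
0.3534 bits

D_KL(P||Q) = Σ P(x) log₂(P(x)/Q(x))

Computing term by term:
  P(1)·log₂(P(1)/Q(1)) = 0.8348·log₂(0.8348/0.5) = 0.61734
  P(2)·log₂(P(2)/Q(2)) = 0.1652·log₂(0.1652/0.5) = -0.26394

D_KL(P||Q) = 0.61734 - 0.26394 = 0.35340 ≈ 0.3534 bits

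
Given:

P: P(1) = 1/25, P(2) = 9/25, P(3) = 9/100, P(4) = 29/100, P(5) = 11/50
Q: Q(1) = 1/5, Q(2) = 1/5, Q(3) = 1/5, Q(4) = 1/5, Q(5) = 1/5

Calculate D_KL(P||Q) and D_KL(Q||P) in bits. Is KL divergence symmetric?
D_KL(P||Q) = 0.2944 bits, D_KL(Q||P) = 0.3905 bits. No, KL divergence is not symmetric.

D_KL(P||Q) = Σ P(x) log₂(P(x)/Q(x))

Computing term by term:
  P(1)·log₂(P(1)/Q(1)) = (1/25)·log₂((1/25)/(1/5)) = -0.09288
  P(2)·log₂(P(2)/Q(2)) = (9/25)·log₂((9/25)/(1/5)) = 0.30528
  P(3)·log₂(P(3)/Q(3)) = (9/100)·log₂((9/100)/(1/5)) = -0.10368
  P(4)·log₂(P(4)/Q(4)) = (29/100)·log₂((29/100)/(1/5)) = 0.15546
  P(5)·log₂(P(5)/Q(5)) = (11/50)·log₂((11/50)/(1/5)) = 0.03025

D_KL(P||Q) = -0.09288 + 0.30528 - 0.10368 + 0.15546 + 0.03025 = 0.29443 ≈ 0.2944 bits

D_KL(Q||P) = Σ Q(x) log₂(Q(x)/P(x))

Computing term by term:
  Q(1)·log₂(Q(1)/P(1)) = (1/5)·log₂((1/5)/(1/25)) = 0.46439
  Q(2)·log₂(Q(2)/P(2)) = (1/5)·log₂((1/5)/(9/25)) = -0.16960
  Q(3)·log₂(Q(3)/P(3)) = (1/5)·log₂((1/5)/(9/100)) = 0.23040
  Q(4)·log₂(Q(4)/P(4)) = (1/5)·log₂((1/5)/(29/100)) = -0.10721
  Q(5)·log₂(Q(5)/P(5)) = (1/5)·log₂((1/5)/(11/50)) = -0.02750

D_KL(Q||P) = 0.46439 - 0.16960 + 0.23040 - 0.10721 - 0.02750 = 0.39048 ≈ 0.3905 bits

These are NOT equal (difference: 0.0961 bits). KL divergence is asymmetric: D_KL(P||Q) ≠ D_KL(Q||P) in general.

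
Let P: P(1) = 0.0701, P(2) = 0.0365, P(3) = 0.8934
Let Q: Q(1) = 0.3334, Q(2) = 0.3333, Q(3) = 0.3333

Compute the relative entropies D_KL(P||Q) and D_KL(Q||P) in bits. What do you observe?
D_KL(P||Q) = 0.9967 bits, D_KL(Q||P) = 1.3395 bits. The two directions give different values (D_KL(Q||P) exceeds D_KL(P||Q) by 0.3428 bits): KL divergence is asymmetric.

D_KL(P||Q) = Σ P(x) log₂(P(x)/Q(x))

Computing term by term:
  P(1)·log₂(P(1)/Q(1)) = 0.0701·log₂(0.0701/0.3334) = -0.15771
  P(2)·log₂(P(2)/Q(2)) = 0.0365·log₂(0.0365/0.3333) = -0.11647
  P(3)·log₂(P(3)/Q(3)) = 0.8934·log₂(0.8934/0.3333) = 1.27085

D_KL(P||Q) = -0.15771 - 0.11647 + 1.27085 = 0.99667 ≈ 0.9967 bits

D_KL(Q||P) = Σ Q(x) log₂(Q(x)/P(x))

Computing term by term:
  Q(1)·log₂(Q(1)/P(1)) = 0.3334·log₂(0.3334/0.0701) = 0.75007
  Q(2)·log₂(Q(2)/P(2)) = 0.3333·log₂(0.3333/0.0365) = 1.06351
  Q(3)·log₂(Q(3)/P(3)) = 0.3333·log₂(0.3333/0.8934) = -0.47411

D_KL(Q||P) = 0.75007 + 1.06351 - 0.47411 = 1.33947 ≈ 1.3395 bits

These are NOT equal (difference: 0.3428 bits). KL divergence is asymmetric: D_KL(P||Q) ≠ D_KL(Q||P) in general.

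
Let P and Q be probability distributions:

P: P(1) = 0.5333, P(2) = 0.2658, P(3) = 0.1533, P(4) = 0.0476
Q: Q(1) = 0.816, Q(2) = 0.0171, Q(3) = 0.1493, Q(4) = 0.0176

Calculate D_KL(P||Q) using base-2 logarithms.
0.7990 bits

D_KL(P||Q) = Σ P(x) log₂(P(x)/Q(x))

Computing term by term:
  P(1)·log₂(P(1)/Q(1)) = 0.5333·log₂(0.5333/0.816) = -0.32724
  P(2)·log₂(P(2)/Q(2)) = 0.2658·log₂(0.2658/0.0171) = 1.05211
  P(3)·log₂(P(3)/Q(3)) = 0.1533·log₂(0.1533/0.1493) = 0.00585
  P(4)·log₂(P(4)/Q(4)) = 0.0476·log₂(0.0476/0.0176) = 0.06832

D_KL(P||Q) = -0.32724 + 1.05211 + 0.00585 + 0.06832 = 0.79904 ≈ 0.7990 bits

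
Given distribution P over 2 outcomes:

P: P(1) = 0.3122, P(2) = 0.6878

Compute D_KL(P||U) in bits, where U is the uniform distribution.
0.1043 bits

U(i) = 1/2 for all i

D_KL(P||U) = Σ P(x) log₂(P(x) / (1/2))
           = Σ P(x) log₂(P(x)) + log₂(2)
           = log₂(2) - H(P)

H(P) = -Σ P(x) log₂(P(x)):
  -P(1)·log₂(P(1)) = -(0.3122)·log₂(0.3122) = 0.52433
  -P(2)·log₂(P(2)) = -(0.6878)·log₂(0.6878) = 0.37137
H(P) = 0.52433 + 0.37137 = 0.89570 bits

log₂(2) = 1.00000 bits

D_KL(P||U) = 1.00000 - 0.89570 = 0.10430 ≈ 0.1043 bits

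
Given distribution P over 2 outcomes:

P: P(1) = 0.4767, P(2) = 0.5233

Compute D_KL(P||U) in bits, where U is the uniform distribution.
0.0016 bits

U(i) = 1/2 for all i

D_KL(P||U) = Σ P(x) log₂(P(x) / (1/2))
           = Σ P(x) log₂(P(x)) + log₂(2)
           = log₂(2) - H(P)

H(P) = -Σ P(x) log₂(P(x)):
  -P(1)·log₂(P(1)) = -(0.4767)·log₂(0.4767) = 0.50952
  -P(2)·log₂(P(2)) = -(0.5233)·log₂(0.5233) = 0.48891
H(P) = 0.50952 + 0.48891 = 0.99843 bits

log₂(2) = 1.00000 bits

D_KL(P||U) = 1.00000 - 0.99843 = 0.00157 ≈ 0.0016 bits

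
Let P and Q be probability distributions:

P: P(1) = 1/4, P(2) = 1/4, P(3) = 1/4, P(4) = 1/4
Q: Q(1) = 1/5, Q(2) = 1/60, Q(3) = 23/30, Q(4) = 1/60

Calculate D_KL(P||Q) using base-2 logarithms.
1.6298 bits

D_KL(P||Q) = Σ P(x) log₂(P(x)/Q(x))

Computing term by term:
  P(1)·log₂(P(1)/Q(1)) = (1/4)·log₂((1/4)/(1/5)) = 0.08048
  P(2)·log₂(P(2)/Q(2)) = (1/4)·log₂((1/4)/(1/60)) = 0.97672
  P(3)·log₂(P(3)/Q(3)) = (1/4)·log₂((1/4)/(23/30)) = -0.40417
  P(4)·log₂(P(4)/Q(4)) = (1/4)·log₂((1/4)/(1/60)) = 0.97672

D_KL(P||Q) = 0.08048 + 0.97672 - 0.40417 + 0.97672 = 1.62975 ≈ 1.6298 bits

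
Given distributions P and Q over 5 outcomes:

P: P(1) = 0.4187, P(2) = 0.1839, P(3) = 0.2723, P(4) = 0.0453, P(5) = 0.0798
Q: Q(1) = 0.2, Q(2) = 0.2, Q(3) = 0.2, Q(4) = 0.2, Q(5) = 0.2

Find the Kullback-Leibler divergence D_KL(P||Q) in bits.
0.3424 bits

D_KL(P||Q) = Σ P(x) log₂(P(x)/Q(x))

Computing term by term:
  P(1)·log₂(P(1)/Q(1)) = 0.4187·log₂(0.4187/0.2) = 0.44630
  P(2)·log₂(P(2)/Q(2)) = 0.1839·log₂(0.1839/0.2) = -0.02227
  P(3)·log₂(P(3)/Q(3)) = 0.2723·log₂(0.2723/0.2) = 0.12123
  P(4)·log₂(P(4)/Q(4)) = 0.0453·log₂(0.0453/0.2) = -0.09705
  P(5)·log₂(P(5)/Q(5)) = 0.0798·log₂(0.0798/0.2) = -0.10578

D_KL(P||Q) = 0.44630 - 0.02227 + 0.12123 - 0.09705 - 0.10578 = 0.34243 ≈ 0.3424 bits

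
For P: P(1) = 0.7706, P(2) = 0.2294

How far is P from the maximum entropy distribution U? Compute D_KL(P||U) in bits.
0.2230 bits

U(i) = 1/2 for all i

D_KL(P||U) = Σ P(x) log₂(P(x) / (1/2))
           = Σ P(x) log₂(P(x)) + log₂(2)
           = log₂(2) - H(P)

H(P) = -Σ P(x) log₂(P(x)):
  -P(1)·log₂(P(1)) = -(0.7706)·log₂(0.7706) = 0.28970
  -P(2)·log₂(P(2)) = -(0.2294)·log₂(0.2294) = 0.48726
H(P) = 0.28970 + 0.48726 = 0.77696 bits

log₂(2) = 1.00000 bits

D_KL(P||U) = 1.00000 - 0.77696 = 0.22304 ≈ 0.2230 bits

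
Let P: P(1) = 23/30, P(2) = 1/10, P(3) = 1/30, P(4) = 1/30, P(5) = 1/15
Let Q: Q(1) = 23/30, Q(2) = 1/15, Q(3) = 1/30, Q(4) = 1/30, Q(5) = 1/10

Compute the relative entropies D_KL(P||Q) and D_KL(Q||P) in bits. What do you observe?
D_KL(P||Q) = 0.0195 bits, D_KL(Q||P) = 0.0195 bits. The two directions give the same value here, because Q is a self-inverse relabeling of P; in general KL divergence is asymmetric.

D_KL(P||Q) = Σ P(x) log₂(P(x)/Q(x))

Computing term by term:
  P(1)·log₂(P(1)/Q(1)) = (23/30)·log₂((23/30)/(23/30)) = 0.00000
  P(2)·log₂(P(2)/Q(2)) = (1/10)·log₂((1/10)/(1/15)) = 0.05850
  P(3)·log₂(P(3)/Q(3)) = (1/30)·log₂((1/30)/(1/30)) = 0.00000
  P(4)·log₂(P(4)/Q(4)) = (1/30)·log₂((1/30)/(1/30)) = 0.00000
  P(5)·log₂(P(5)/Q(5)) = (1/15)·log₂((1/15)/(1/10)) = -0.03900

D_KL(P||Q) = 0.00000 + 0.05850 + 0.00000 + 0.00000 - 0.03900 = 0.01950 ≈ 0.0195 bits

D_KL(Q||P) = Σ Q(x) log₂(Q(x)/P(x))

Computing term by term:
  Q(1)·log₂(Q(1)/P(1)) = (23/30)·log₂((23/30)/(23/30)) = 0.00000
  Q(2)·log₂(Q(2)/P(2)) = (1/15)·log₂((1/15)/(1/10)) = -0.03900
  Q(3)·log₂(Q(3)/P(3)) = (1/30)·log₂((1/30)/(1/30)) = 0.00000
  Q(4)·log₂(Q(4)/P(4)) = (1/30)·log₂((1/30)/(1/30)) = 0.00000
  Q(5)·log₂(Q(5)/P(5)) = (1/10)·log₂((1/10)/(1/15)) = 0.05850

D_KL(Q||P) = 0.00000 - 0.03900 + 0.00000 + 0.00000 + 0.05850 = 0.01950 ≈ 0.0195 bits

These ARE equal here. Q is P with outcomes relabeled (Q(2) = P(5), Q(3) = P(4), Q(4) = P(3), Q(5) = P(2)) by a relabeling that is its own inverse, so the two sums contain exactly the same terms in a different order. This is a special case — KL divergence is not symmetric in general: D_KL(P||Q) ≠ D_KL(Q||P) for most P, Q.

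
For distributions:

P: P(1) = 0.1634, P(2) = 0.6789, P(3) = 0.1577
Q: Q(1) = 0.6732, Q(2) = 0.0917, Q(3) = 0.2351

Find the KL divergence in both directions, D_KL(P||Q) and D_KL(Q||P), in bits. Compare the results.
D_KL(P||Q) = 1.5362 bits, D_KL(Q||P) = 1.2457 bits. D_KL(P||Q) is larger than D_KL(Q||P) by 0.2905 bits; the two directions differ.

D_KL(P||Q) = Σ P(x) log₂(P(x)/Q(x))

Computing term by term:
  P(1)·log₂(P(1)/Q(1)) = 0.1634·log₂(0.1634/0.6732) = -0.33377
  P(2)·log₂(P(2)/Q(2)) = 0.6789·log₂(0.6789/0.0917) = 1.96080
  P(3)·log₂(P(3)/Q(3)) = 0.1577·log₂(0.1577/0.2351) = -0.09085

D_KL(P||Q) = -0.33377 + 1.96080 - 0.09085 = 1.53618 ≈ 1.5362 bits

D_KL(Q||P) = Σ Q(x) log₂(Q(x)/P(x))

Computing term by term:
  Q(1)·log₂(Q(1)/P(1)) = 0.6732·log₂(0.6732/0.1634) = 1.37510
  Q(2)·log₂(Q(2)/P(2)) = 0.0917·log₂(0.0917/0.6789) = -0.26485
  Q(3)·log₂(Q(3)/P(3)) = 0.2351·log₂(0.2351/0.1577) = 0.13544

D_KL(Q||P) = 1.37510 - 0.26485 + 0.13544 = 1.24569 ≈ 1.2457 bits

These are NOT equal (difference: 0.2905 bits). KL divergence is asymmetric: D_KL(P||Q) ≠ D_KL(Q||P) in general.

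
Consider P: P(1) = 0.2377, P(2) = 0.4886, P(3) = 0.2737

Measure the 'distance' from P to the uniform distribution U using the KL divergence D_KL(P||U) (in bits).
0.0758 bits

U(i) = 1/3 for all i

D_KL(P||U) = Σ P(x) log₂(P(x) / (1/3))
           = Σ P(x) log₂(P(x)) + log₂(3)
           = log₂(3) - H(P)

H(P) = -Σ P(x) log₂(P(x)):
  -P(1)·log₂(P(1)) = -(0.2377)·log₂(0.2377) = 0.49270
  -P(2)·log₂(P(2)) = -(0.4886)·log₂(0.4886) = 0.50486
  -P(3)·log₂(P(3)) = -(0.2737)·log₂(0.2737) = 0.51164
H(P) = 0.49270 + 0.50486 + 0.51164 = 1.50920 bits

log₂(3) = 1.58496 bits

D_KL(P||U) = 1.58496 - 1.50920 = 0.07576 ≈ 0.0758 bits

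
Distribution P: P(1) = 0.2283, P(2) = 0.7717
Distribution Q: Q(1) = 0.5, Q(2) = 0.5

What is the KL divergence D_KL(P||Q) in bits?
0.2250 bits

D_KL(P||Q) = Σ P(x) log₂(P(x)/Q(x))

Computing term by term:
  P(1)·log₂(P(1)/Q(1)) = 0.2283·log₂(0.2283/0.5) = -0.25821
  P(2)·log₂(P(2)/Q(2)) = 0.7717·log₂(0.7717/0.5) = 0.48317

D_KL(P||Q) = -0.25821 + 0.48317 = 0.22496 ≈ 0.2250 bits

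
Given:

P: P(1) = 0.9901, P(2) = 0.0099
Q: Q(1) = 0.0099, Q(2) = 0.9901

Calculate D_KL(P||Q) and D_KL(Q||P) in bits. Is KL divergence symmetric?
D_KL(P||Q) = 6.5125 bits, D_KL(Q||P) = 6.5125 bits. The two values coincide for this particular pair, but no — KL divergence is not symmetric in general.

D_KL(P||Q) = Σ P(x) log₂(P(x)/Q(x))

Computing term by term:
  P(1)·log₂(P(1)/Q(1)) = 0.9901·log₂(0.9901/0.0099) = 6.57823
  P(2)·log₂(P(2)/Q(2)) = 0.0099·log₂(0.0099/0.9901) = -0.06578

D_KL(P||Q) = 6.57823 - 0.06578 = 6.51245 ≈ 6.5125 bits

D_KL(Q||P) = Σ Q(x) log₂(Q(x)/P(x))

Computing term by term:
  Q(1)·log₂(Q(1)/P(1)) = 0.0099·log₂(0.0099/0.9901) = -0.06578
  Q(2)·log₂(Q(2)/P(2)) = 0.9901·log₂(0.9901/0.0099) = 6.57823

D_KL(Q||P) = -0.06578 + 6.57823 = 6.51245 ≈ 6.5125 bits

These ARE equal here. Q is P with outcomes relabeled (Q(1) = P(2), Q(2) = P(1)) by a relabeling that is its own inverse, so the two sums contain exactly the same terms in a different order. This is a special case — KL divergence is not symmetric in general: D_KL(P||Q) ≠ D_KL(Q||P) for most P, Q.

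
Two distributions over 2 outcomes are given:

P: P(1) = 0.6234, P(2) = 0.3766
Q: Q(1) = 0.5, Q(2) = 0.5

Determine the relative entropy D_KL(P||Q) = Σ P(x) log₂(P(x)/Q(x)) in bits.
0.0444 bits

D_KL(P||Q) = Σ P(x) log₂(P(x)/Q(x))

Computing term by term:
  P(1)·log₂(P(1)/Q(1)) = 0.6234·log₂(0.6234/0.5) = 0.19838
  P(2)·log₂(P(2)/Q(2)) = 0.3766·log₂(0.3766/0.5) = -0.15399

D_KL(P||Q) = 0.19838 - 0.15399 = 0.04439 ≈ 0.0444 bits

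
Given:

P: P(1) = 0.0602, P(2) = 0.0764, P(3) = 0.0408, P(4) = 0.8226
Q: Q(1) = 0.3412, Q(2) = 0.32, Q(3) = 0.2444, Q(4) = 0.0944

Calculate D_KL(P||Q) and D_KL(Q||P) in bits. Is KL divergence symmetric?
D_KL(P||Q) = 2.1553 bits, D_KL(Q||P) = 1.8516 bits. No, KL divergence is not symmetric.

D_KL(P||Q) = Σ P(x) log₂(P(x)/Q(x))

Computing term by term:
  P(1)·log₂(P(1)/Q(1)) = 0.0602·log₂(0.0602/0.3412) = -0.15067
  P(2)·log₂(P(2)/Q(2)) = 0.0764·log₂(0.0764/0.32) = -0.15788
  P(3)·log₂(P(3)/Q(3)) = 0.0408·log₂(0.0408/0.2444) = -0.10537
  P(4)·log₂(P(4)/Q(4)) = 0.8226·log₂(0.8226/0.0944) = 2.56925

D_KL(P||Q) = -0.15067 - 0.15788 - 0.10537 + 2.56925 = 2.15533 ≈ 2.1553 bits

D_KL(Q||P) = Σ Q(x) log₂(Q(x)/P(x))

Computing term by term:
  Q(1)·log₂(Q(1)/P(1)) = 0.3412·log₂(0.3412/0.0602) = 0.85395
  Q(2)·log₂(Q(2)/P(2)) = 0.32·log₂(0.32/0.0764) = 0.66126
  Q(3)·log₂(Q(3)/P(3)) = 0.2444·log₂(0.2444/0.0408) = 0.63119
  Q(4)·log₂(Q(4)/P(4)) = 0.0944·log₂(0.0944/0.8226) = -0.29484

D_KL(Q||P) = 0.85395 + 0.66126 + 0.63119 - 0.29484 = 1.85156 ≈ 1.8516 bits

These are NOT equal (difference: 0.3037 bits). KL divergence is asymmetric: D_KL(P||Q) ≠ D_KL(Q||P) in general.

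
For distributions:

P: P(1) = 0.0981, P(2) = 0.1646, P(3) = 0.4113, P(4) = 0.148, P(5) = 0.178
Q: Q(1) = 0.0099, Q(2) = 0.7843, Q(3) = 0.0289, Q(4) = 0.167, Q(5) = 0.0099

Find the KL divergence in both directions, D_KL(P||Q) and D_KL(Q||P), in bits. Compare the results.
D_KL(P||Q) = 2.2457 bits, D_KL(Q||P) = 1.6109 bits. D_KL(P||Q) is larger than D_KL(Q||P) by 0.6348 bits; the two directions differ.

D_KL(P||Q) = Σ P(x) log₂(P(x)/Q(x))

Computing term by term:
  P(1)·log₂(P(1)/Q(1)) = 0.0981·log₂(0.0981/0.0099) = 0.32459
  P(2)·log₂(P(2)/Q(2)) = 0.1646·log₂(0.1646/0.7843) = -0.37075
  P(3)·log₂(P(3)/Q(3)) = 0.4113·log₂(0.4113/0.0289) = 1.57571
  P(4)·log₂(P(4)/Q(4)) = 0.148·log₂(0.148/0.167) = -0.02579
  P(5)·log₂(P(5)/Q(5)) = 0.178·log₂(0.178/0.0099) = 0.74196

D_KL(P||Q) = 0.32459 - 0.37075 + 1.57571 - 0.02579 + 0.74196 = 2.24572 ≈ 2.2457 bits

D_KL(Q||P) = Σ Q(x) log₂(Q(x)/P(x))

Computing term by term:
  Q(1)·log₂(Q(1)/P(1)) = 0.0099·log₂(0.0099/0.0981) = -0.03276
  Q(2)·log₂(Q(2)/P(2)) = 0.7843·log₂(0.7843/0.1646) = 1.76659
  Q(3)·log₂(Q(3)/P(3)) = 0.0289·log₂(0.0289/0.4113) = -0.11072
  Q(4)·log₂(Q(4)/P(4)) = 0.167·log₂(0.167/0.148) = 0.02910
  Q(5)·log₂(Q(5)/P(5)) = 0.0099·log₂(0.0099/0.178) = -0.04127

D_KL(Q||P) = -0.03276 + 1.76659 - 0.11072 + 0.02910 - 0.04127 = 1.61094 ≈ 1.6109 bits

These are NOT equal (difference: 0.6348 bits). KL divergence is asymmetric: D_KL(P||Q) ≠ D_KL(Q||P) in general.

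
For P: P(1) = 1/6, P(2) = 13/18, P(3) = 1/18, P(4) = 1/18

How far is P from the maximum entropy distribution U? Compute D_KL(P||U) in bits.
0.7668 bits

U(i) = 1/4 for all i

D_KL(P||U) = Σ P(x) log₂(P(x) / (1/4))
           = Σ P(x) log₂(P(x)) + log₂(4)
           = log₂(4) - H(P)

H(P) = -Σ P(x) log₂(P(x)):
  -P(1)·log₂(P(1)) = -(1/6)·log₂(1/6) = 0.43083
  -P(2)·log₂(P(2)) = -(13/18)·log₂(13/18) = 0.33907
  -P(3)·log₂(P(3)) = -(1/18)·log₂(1/18) = 0.23166
  -P(4)·log₂(P(4)) = -(1/18)·log₂(1/18) = 0.23166
H(P) = 0.43083 + 0.33907 + 0.23166 + 0.23166 = 1.23322 bits

log₂(4) = 2.00000 bits

D_KL(P||U) = 2.00000 - 1.23322 = 0.76678 ≈ 0.7668 bits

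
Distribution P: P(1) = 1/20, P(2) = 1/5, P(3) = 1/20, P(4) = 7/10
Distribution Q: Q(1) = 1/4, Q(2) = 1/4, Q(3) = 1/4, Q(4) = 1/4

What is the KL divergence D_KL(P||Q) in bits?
0.7432 bits

D_KL(P||Q) = Σ P(x) log₂(P(x)/Q(x))

Computing term by term:
  P(1)·log₂(P(1)/Q(1)) = (1/20)·log₂((1/20)/(1/4)) = -0.11610
  P(2)·log₂(P(2)/Q(2)) = (1/5)·log₂((1/5)/(1/4)) = -0.06439
  P(3)·log₂(P(3)/Q(3)) = (1/20)·log₂((1/20)/(1/4)) = -0.11610
  P(4)·log₂(P(4)/Q(4)) = (7/10)·log₂((7/10)/(1/4)) = 1.03980

D_KL(P||Q) = -0.11610 - 0.06439 - 0.11610 + 1.03980 = 0.74321 ≈ 0.7432 bits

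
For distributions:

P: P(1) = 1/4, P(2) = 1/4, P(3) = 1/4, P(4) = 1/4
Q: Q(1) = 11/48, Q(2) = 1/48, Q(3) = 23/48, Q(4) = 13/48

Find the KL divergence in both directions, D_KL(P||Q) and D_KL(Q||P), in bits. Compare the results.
D_KL(P||Q) = 0.6641 bits, D_KL(Q||P) = 0.3776 bits. D_KL(P||Q) is larger than D_KL(Q||P) by 0.2865 bits; the two directions differ.

D_KL(P||Q) = Σ P(x) log₂(P(x)/Q(x))

Computing term by term:
  P(1)·log₂(P(1)/Q(1)) = (1/4)·log₂((1/4)/(11/48)) = 0.03138
  P(2)·log₂(P(2)/Q(2)) = (1/4)·log₂((1/4)/(1/48)) = 0.89624
  P(3)·log₂(P(3)/Q(3)) = (1/4)·log₂((1/4)/(23/48)) = -0.23465
  P(4)·log₂(P(4)/Q(4)) = (1/4)·log₂((1/4)/(13/48)) = -0.02887

D_KL(P||Q) = 0.03138 + 0.89624 - 0.23465 - 0.02887 = 0.66410 ≈ 0.6641 bits

D_KL(Q||P) = Σ Q(x) log₂(Q(x)/P(x))

Computing term by term:
  Q(1)·log₂(Q(1)/P(1)) = (11/48)·log₂((11/48)/(1/4)) = -0.02877
  Q(2)·log₂(Q(2)/P(2)) = (1/48)·log₂((1/48)/(1/4)) = -0.07469
  Q(3)·log₂(Q(3)/P(3)) = (23/48)·log₂((23/48)/(1/4)) = 0.44975
  Q(4)·log₂(Q(4)/P(4)) = (13/48)·log₂((13/48)/(1/4)) = 0.03128

D_KL(Q||P) = -0.02877 - 0.07469 + 0.44975 + 0.03128 = 0.37757 ≈ 0.3776 bits

These are NOT equal (difference: 0.2865 bits). KL divergence is asymmetric: D_KL(P||Q) ≠ D_KL(Q||P) in general.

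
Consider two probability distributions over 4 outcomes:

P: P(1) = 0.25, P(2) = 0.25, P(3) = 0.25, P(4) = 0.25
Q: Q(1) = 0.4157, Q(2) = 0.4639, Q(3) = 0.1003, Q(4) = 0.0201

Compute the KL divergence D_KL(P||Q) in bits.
0.8322 bits

D_KL(P||Q) = Σ P(x) log₂(P(x)/Q(x))

Computing term by term:
  P(1)·log₂(P(1)/Q(1)) = 0.25·log₂(0.25/0.4157) = -0.18340
  P(2)·log₂(P(2)/Q(2)) = 0.25·log₂(0.25/0.4639) = -0.22297
  P(3)·log₂(P(3)/Q(3)) = 0.25·log₂(0.25/0.1003) = 0.32940
  P(4)·log₂(P(4)/Q(4)) = 0.25·log₂(0.25/0.0201) = 0.90917

D_KL(P||Q) = -0.18340 - 0.22297 + 0.32940 + 0.90917 = 0.83220 ≈ 0.8322 bits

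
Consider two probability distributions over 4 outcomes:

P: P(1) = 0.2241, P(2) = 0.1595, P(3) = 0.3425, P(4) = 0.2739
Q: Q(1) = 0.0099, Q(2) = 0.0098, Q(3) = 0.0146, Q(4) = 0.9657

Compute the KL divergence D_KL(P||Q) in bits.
2.7117 bits

D_KL(P||Q) = Σ P(x) log₂(P(x)/Q(x))

Computing term by term:
  P(1)·log₂(P(1)/Q(1)) = 0.2241·log₂(0.2241/0.0099) = 1.00858
  P(2)·log₂(P(2)/Q(2)) = 0.1595·log₂(0.1595/0.0098) = 0.64193
  P(3)·log₂(P(3)/Q(3)) = 0.3425·log₂(0.3425/0.0146) = 1.55908
  P(4)·log₂(P(4)/Q(4)) = 0.2739·log₂(0.2739/0.9657) = -0.49793

D_KL(P||Q) = 1.00858 + 0.64193 + 1.55908 - 0.49793 = 2.71166 ≈ 2.7117 bits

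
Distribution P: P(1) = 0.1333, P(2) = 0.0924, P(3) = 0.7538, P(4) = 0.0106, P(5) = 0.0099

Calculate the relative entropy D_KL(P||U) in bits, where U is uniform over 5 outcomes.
1.1741 bits

U(i) = 1/5 for all i

D_KL(P||U) = Σ P(x) log₂(P(x) / (1/5))
           = Σ P(x) log₂(P(x)) + log₂(5)
           = log₂(5) - H(P)

H(P) = -Σ P(x) log₂(P(x)):
  -P(1)·log₂(P(1)) = -(0.1333)·log₂(0.1333) = 0.38754
  -P(2)·log₂(P(2)) = -(0.0924)·log₂(0.0924) = 0.31748
  -P(3)·log₂(P(3)) = -(0.7538)·log₂(0.7538) = 0.30736
  -P(4)·log₂(P(4)) = -(0.0106)·log₂(0.0106) = 0.06953
  -P(5)·log₂(P(5)) = -(0.0099)·log₂(0.0099) = 0.06592
H(P) = 0.38754 + 0.31748 + 0.30736 + 0.06953 + 0.06592 = 1.14783 bits

log₂(5) = 2.32193 bits

D_KL(P||U) = 2.32193 - 1.14783 = 1.17410 ≈ 1.1741 bits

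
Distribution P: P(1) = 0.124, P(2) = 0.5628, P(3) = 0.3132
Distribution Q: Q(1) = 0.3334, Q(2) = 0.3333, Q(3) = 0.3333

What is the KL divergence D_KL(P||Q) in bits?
0.2203 bits

D_KL(P||Q) = Σ P(x) log₂(P(x)/Q(x))

Computing term by term:
  P(1)·log₂(P(1)/Q(1)) = 0.124·log₂(0.124/0.3334) = -0.17694
  P(2)·log₂(P(2)/Q(2)) = 0.5628·log₂(0.5628/0.3333) = 0.42536
  P(3)·log₂(P(3)/Q(3)) = 0.3132·log₂(0.3132/0.3333) = -0.02811

D_KL(P||Q) = -0.17694 + 0.42536 - 0.02811 = 0.22031 ≈ 0.2203 bits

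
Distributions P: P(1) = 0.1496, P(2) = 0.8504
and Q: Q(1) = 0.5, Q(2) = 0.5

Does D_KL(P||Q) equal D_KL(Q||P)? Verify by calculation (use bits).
D_KL(P||Q) = 0.3912 bits, D_KL(Q||P) = 0.4873 bits. No — D_KL(P||Q) ≠ D_KL(Q||P) for this pair.

D_KL(P||Q) = Σ P(x) log₂(P(x)/Q(x))

Computing term by term:
  P(1)·log₂(P(1)/Q(1)) = 0.1496·log₂(0.1496/0.5) = -0.26043
  P(2)·log₂(P(2)/Q(2)) = 0.8504·log₂(0.8504/0.5) = 0.65159

D_KL(P||Q) = -0.26043 + 0.65159 = 0.39116 ≈ 0.3912 bits

D_KL(Q||P) = Σ Q(x) log₂(Q(x)/P(x))

Computing term by term:
  Q(1)·log₂(Q(1)/P(1)) = 0.5·log₂(0.5/0.1496) = 0.87041
  Q(2)·log₂(Q(2)/P(2)) = 0.5·log₂(0.5/0.8504) = -0.38311

D_KL(Q||P) = 0.87041 - 0.38311 = 0.48730 ≈ 0.4873 bits

These are NOT equal (difference: 0.0961 bits). KL divergence is asymmetric: D_KL(P||Q) ≠ D_KL(Q||P) in general.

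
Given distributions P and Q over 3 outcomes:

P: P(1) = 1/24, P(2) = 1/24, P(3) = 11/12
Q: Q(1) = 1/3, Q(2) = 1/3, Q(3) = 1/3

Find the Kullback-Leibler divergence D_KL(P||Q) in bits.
1.0878 bits

D_KL(P||Q) = Σ P(x) log₂(P(x)/Q(x))

Computing term by term:
  P(1)·log₂(P(1)/Q(1)) = (1/24)·log₂((1/24)/(1/3)) = -0.12500
  P(2)·log₂(P(2)/Q(2)) = (1/24)·log₂((1/24)/(1/3)) = -0.12500
  P(3)·log₂(P(3)/Q(3)) = (11/12)·log₂((11/12)/(1/3)) = 1.33781

D_KL(P||Q) = -0.12500 - 0.12500 + 1.33781 = 1.08781 ≈ 1.0878 bits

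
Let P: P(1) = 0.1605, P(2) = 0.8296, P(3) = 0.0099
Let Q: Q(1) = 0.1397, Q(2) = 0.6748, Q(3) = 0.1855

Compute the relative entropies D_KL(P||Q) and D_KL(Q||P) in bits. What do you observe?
D_KL(P||Q) = 0.2375 bits, D_KL(Q||P) = 0.5552 bits. The two directions give different values (D_KL(Q||P) exceeds D_KL(P||Q) by 0.3177 bits): KL divergence is asymmetric.

D_KL(P||Q) = Σ P(x) log₂(P(x)/Q(x))

Computing term by term:
  P(1)·log₂(P(1)/Q(1)) = 0.1605·log₂(0.1605/0.1397) = 0.03214
  P(2)·log₂(P(2)/Q(2)) = 0.8296·log₂(0.8296/0.6748) = 0.24718
  P(3)·log₂(P(3)/Q(3)) = 0.0099·log₂(0.0099/0.1855) = -0.04186

D_KL(P||Q) = 0.03214 + 0.24718 - 0.04186 = 0.23746 ≈ 0.2375 bits

D_KL(Q||P) = Σ Q(x) log₂(Q(x)/P(x))

Computing term by term:
  Q(1)·log₂(Q(1)/P(1)) = 0.1397·log₂(0.1397/0.1605) = -0.02797
  Q(2)·log₂(Q(2)/P(2)) = 0.6748·log₂(0.6748/0.8296) = -0.20106
  Q(3)·log₂(Q(3)/P(3)) = 0.1855·log₂(0.1855/0.0099) = 0.78427

D_KL(Q||P) = -0.02797 - 0.20106 + 0.78427 = 0.55524 ≈ 0.5552 bits

These are NOT equal (difference: 0.3177 bits). KL divergence is asymmetric: D_KL(P||Q) ≠ D_KL(Q||P) in general.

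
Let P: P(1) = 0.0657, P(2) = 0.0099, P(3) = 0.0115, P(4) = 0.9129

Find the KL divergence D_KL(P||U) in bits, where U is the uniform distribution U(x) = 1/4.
1.4819 bits

U(i) = 1/4 for all i

D_KL(P||U) = Σ P(x) log₂(P(x) / (1/4))
           = Σ P(x) log₂(P(x)) + log₂(4)
           = log₂(4) - H(P)

H(P) = -Σ P(x) log₂(P(x)):
  -P(1)·log₂(P(1)) = -(0.0657)·log₂(0.0657) = 0.25807
  -P(2)·log₂(P(2)) = -(0.0099)·log₂(0.0099) = 0.06592
  -P(3)·log₂(P(3)) = -(0.0115)·log₂(0.0115) = 0.07409
  -P(4)·log₂(P(4)) = -(0.9129)·log₂(0.9129) = 0.12002
H(P) = 0.25807 + 0.06592 + 0.07409 + 0.12002 = 0.51810 bits

log₂(4) = 2.00000 bits

D_KL(P||U) = 2.00000 - 0.51810 = 1.48190 ≈ 1.4819 bits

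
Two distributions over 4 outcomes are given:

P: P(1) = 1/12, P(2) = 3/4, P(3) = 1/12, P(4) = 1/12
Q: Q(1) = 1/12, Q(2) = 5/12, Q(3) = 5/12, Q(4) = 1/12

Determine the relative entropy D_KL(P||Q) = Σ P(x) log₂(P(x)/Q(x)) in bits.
0.4425 bits

D_KL(P||Q) = Σ P(x) log₂(P(x)/Q(x))

Computing term by term:
  P(1)·log₂(P(1)/Q(1)) = (1/12)·log₂((1/12)/(1/12)) = 0.00000
  P(2)·log₂(P(2)/Q(2)) = (3/4)·log₂((3/4)/(5/12)) = 0.63600
  P(3)·log₂(P(3)/Q(3)) = (1/12)·log₂((1/12)/(5/12)) = -0.19349
  P(4)·log₂(P(4)/Q(4)) = (1/12)·log₂((1/12)/(1/12)) = 0.00000

D_KL(P||Q) = 0.00000 + 0.63600 - 0.19349 + 0.00000 = 0.44251 ≈ 0.4425 bits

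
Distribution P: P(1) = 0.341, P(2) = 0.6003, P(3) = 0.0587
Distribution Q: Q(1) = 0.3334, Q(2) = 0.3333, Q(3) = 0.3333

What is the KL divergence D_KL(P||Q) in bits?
0.3736 bits

D_KL(P||Q) = Σ P(x) log₂(P(x)/Q(x))

Computing term by term:
  P(1)·log₂(P(1)/Q(1)) = 0.341·log₂(0.341/0.3334) = 0.01109
  P(2)·log₂(P(2)/Q(2)) = 0.6003·log₂(0.6003/0.3333) = 0.50957
  P(3)·log₂(P(3)/Q(3)) = 0.0587·log₂(0.0587/0.3333) = -0.14707

D_KL(P||Q) = 0.01109 + 0.50957 - 0.14707 = 0.37359 ≈ 0.3736 bits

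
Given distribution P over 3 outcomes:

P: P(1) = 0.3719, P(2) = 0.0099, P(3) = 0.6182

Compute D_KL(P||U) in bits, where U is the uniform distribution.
0.5594 bits

U(i) = 1/3 for all i

D_KL(P||U) = Σ P(x) log₂(P(x) / (1/3))
           = Σ P(x) log₂(P(x)) + log₂(3)
           = log₂(3) - H(P)

H(P) = -Σ P(x) log₂(P(x)):
  -P(1)·log₂(P(1)) = -(0.3719)·log₂(0.3719) = 0.53071
  -P(2)·log₂(P(2)) = -(0.0099)·log₂(0.0099) = 0.06592
  -P(3)·log₂(P(3)) = -(0.6182)·log₂(0.6182) = 0.42894
H(P) = 0.53071 + 0.06592 + 0.42894 = 1.02557 bits

log₂(3) = 1.58496 bits

D_KL(P||U) = 1.58496 - 1.02557 = 0.55939 ≈ 0.5594 bits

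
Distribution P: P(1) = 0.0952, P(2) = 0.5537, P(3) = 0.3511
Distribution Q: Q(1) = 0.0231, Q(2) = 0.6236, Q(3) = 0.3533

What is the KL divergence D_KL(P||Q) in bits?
0.0964 bits

D_KL(P||Q) = Σ P(x) log₂(P(x)/Q(x))

Computing term by term:
  P(1)·log₂(P(1)/Q(1)) = 0.0952·log₂(0.0952/0.0231) = 0.19450
  P(2)·log₂(P(2)/Q(2)) = 0.5537·log₂(0.5537/0.6236) = -0.09497
  P(3)·log₂(P(3)/Q(3)) = 0.3511·log₂(0.3511/0.3533) = -0.00316

D_KL(P||Q) = 0.19450 - 0.09497 - 0.00316 = 0.09637 ≈ 0.0964 bits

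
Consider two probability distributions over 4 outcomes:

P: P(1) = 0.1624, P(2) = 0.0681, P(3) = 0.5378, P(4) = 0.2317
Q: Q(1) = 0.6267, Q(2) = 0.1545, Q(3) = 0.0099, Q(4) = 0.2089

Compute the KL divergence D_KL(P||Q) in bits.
2.7374 bits

D_KL(P||Q) = Σ P(x) log₂(P(x)/Q(x))

Computing term by term:
  P(1)·log₂(P(1)/Q(1)) = 0.1624·log₂(0.1624/0.6267) = -0.31639
  P(2)·log₂(P(2)/Q(2)) = 0.0681·log₂(0.0681/0.1545) = -0.08049
  P(3)·log₂(P(3)/Q(3)) = 0.5378·log₂(0.5378/0.0099) = 3.09961
  P(4)·log₂(P(4)/Q(4)) = 0.2317·log₂(0.2317/0.2089) = 0.03463

D_KL(P||Q) = -0.31639 - 0.08049 + 3.09961 + 0.03463 = 2.73736 ≈ 2.7374 bits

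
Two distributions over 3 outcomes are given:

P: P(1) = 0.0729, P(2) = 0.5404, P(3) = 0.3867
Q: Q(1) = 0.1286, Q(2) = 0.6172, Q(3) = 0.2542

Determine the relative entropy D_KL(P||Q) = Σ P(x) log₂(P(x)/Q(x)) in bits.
0.0708 bits

D_KL(P||Q) = Σ P(x) log₂(P(x)/Q(x))

Computing term by term:
  P(1)·log₂(P(1)/Q(1)) = 0.0729·log₂(0.0729/0.1286) = -0.05970
  P(2)·log₂(P(2)/Q(2)) = 0.5404·log₂(0.5404/0.6172) = -0.10360
  P(3)·log₂(P(3)/Q(3)) = 0.3867·log₂(0.3867/0.2542) = 0.23405

D_KL(P||Q) = -0.05970 - 0.10360 + 0.23405 = 0.07075 ≈ 0.0708 bits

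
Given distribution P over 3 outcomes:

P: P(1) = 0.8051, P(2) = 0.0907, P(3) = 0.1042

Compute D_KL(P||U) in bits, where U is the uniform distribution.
0.6791 bits

U(i) = 1/3 for all i

D_KL(P||U) = Σ P(x) log₂(P(x) / (1/3))
           = Σ P(x) log₂(P(x)) + log₂(3)
           = log₂(3) - H(P)

H(P) = -Σ P(x) log₂(P(x)):
  -P(1)·log₂(P(1)) = -(0.8051)·log₂(0.8051) = 0.25180
  -P(2)·log₂(P(2)) = -(0.0907)·log₂(0.0907) = 0.31407
  -P(3)·log₂(P(3)) = -(0.1042)·log₂(0.1042) = 0.33996
H(P) = 0.25180 + 0.31407 + 0.33996 = 0.90583 bits

log₂(3) = 1.58496 bits

D_KL(P||U) = 1.58496 - 0.90583 = 0.67913 ≈ 0.6791 bits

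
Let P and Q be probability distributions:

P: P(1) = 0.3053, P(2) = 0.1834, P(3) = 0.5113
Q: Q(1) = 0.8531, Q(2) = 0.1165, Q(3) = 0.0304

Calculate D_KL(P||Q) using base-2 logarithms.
1.7495 bits

D_KL(P||Q) = Σ P(x) log₂(P(x)/Q(x))

Computing term by term:
  P(1)·log₂(P(1)/Q(1)) = 0.3053·log₂(0.3053/0.8531) = -0.45260
  P(2)·log₂(P(2)/Q(2)) = 0.1834·log₂(0.1834/0.1165) = 0.12007
  P(3)·log₂(P(3)/Q(3)) = 0.5113·log₂(0.5113/0.0304) = 2.08203

D_KL(P||Q) = -0.45260 + 0.12007 + 2.08203 = 1.74950 ≈ 1.7495 bits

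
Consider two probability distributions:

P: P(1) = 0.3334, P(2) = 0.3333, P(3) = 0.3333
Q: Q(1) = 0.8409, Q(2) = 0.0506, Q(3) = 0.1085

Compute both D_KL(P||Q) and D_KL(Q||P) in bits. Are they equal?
D_KL(P||Q) = 1.0011 bits, D_KL(Q||P) = 0.8090 bits. No, they are not equal.

D_KL(P||Q) = Σ P(x) log₂(P(x)/Q(x))

Computing term by term:
  P(1)·log₂(P(1)/Q(1)) = 0.3334·log₂(0.3334/0.8409) = -0.44498
  P(2)·log₂(P(2)/Q(2)) = 0.3333·log₂(0.3333/0.0506) = 0.90645
  P(3)·log₂(P(3)/Q(3)) = 0.3333·log₂(0.3333/0.1085) = 0.53965

D_KL(P||Q) = -0.44498 + 0.90645 + 0.53965 = 1.00112 ≈ 1.0011 bits

D_KL(Q||P) = Σ Q(x) log₂(Q(x)/P(x))

Computing term by term:
  Q(1)·log₂(Q(1)/P(1)) = 0.8409·log₂(0.8409/0.3334) = 1.12233
  Q(2)·log₂(Q(2)/P(2)) = 0.0506·log₂(0.0506/0.3333) = -0.13761
  Q(3)·log₂(Q(3)/P(3)) = 0.1085·log₂(0.1085/0.3333) = -0.17568

D_KL(Q||P) = 1.12233 - 0.13761 - 0.17568 = 0.80904 ≈ 0.8090 bits

These are NOT equal (difference: 0.1921 bits). KL divergence is asymmetric: D_KL(P||Q) ≠ D_KL(Q||P) in general.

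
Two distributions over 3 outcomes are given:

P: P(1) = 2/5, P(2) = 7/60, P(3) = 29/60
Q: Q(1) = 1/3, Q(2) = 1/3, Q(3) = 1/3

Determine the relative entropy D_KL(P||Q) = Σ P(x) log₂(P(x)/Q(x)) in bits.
0.1876 bits

D_KL(P||Q) = Σ P(x) log₂(P(x)/Q(x))

Computing term by term:
  P(1)·log₂(P(1)/Q(1)) = (2/5)·log₂((2/5)/(1/3)) = 0.10521
  P(2)·log₂(P(2)/Q(2)) = (7/60)·log₂((7/60)/(1/3)) = -0.17670
  P(3)·log₂(P(3)/Q(3)) = (29/60)·log₂((29/60)/(1/3)) = 0.25909

D_KL(P||Q) = 0.10521 - 0.17670 + 0.25909 = 0.18760 ≈ 0.1876 bits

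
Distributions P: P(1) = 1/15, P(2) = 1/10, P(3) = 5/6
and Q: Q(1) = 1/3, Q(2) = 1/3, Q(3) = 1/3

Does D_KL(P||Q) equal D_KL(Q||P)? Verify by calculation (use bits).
D_KL(P||Q) = 0.7731 bits, D_KL(Q||P) = 0.9123 bits. No — D_KL(P||Q) ≠ D_KL(Q||P) for this pair.

D_KL(P||Q) = Σ P(x) log₂(P(x)/Q(x))

Computing term by term:
  P(1)·log₂(P(1)/Q(1)) = (1/15)·log₂((1/15)/(1/3)) = -0.15480
  P(2)·log₂(P(2)/Q(2)) = (1/10)·log₂((1/10)/(1/3)) = -0.17370
  P(3)·log₂(P(3)/Q(3)) = (5/6)·log₂((5/6)/(1/3)) = 1.10161

D_KL(P||Q) = -0.15480 - 0.17370 + 1.10161 = 0.77311 ≈ 0.7731 bits

D_KL(Q||P) = Σ Q(x) log₂(Q(x)/P(x))

Computing term by term:
  Q(1)·log₂(Q(1)/P(1)) = (1/3)·log₂((1/3)/(1/15)) = 0.77398
  Q(2)·log₂(Q(2)/P(2)) = (1/3)·log₂((1/3)/(1/10)) = 0.57899
  Q(3)·log₂(Q(3)/P(3)) = (1/3)·log₂((1/3)/(5/6)) = -0.44064

D_KL(Q||P) = 0.77398 + 0.57899 - 0.44064 = 0.91233 ≈ 0.9123 bits

These are NOT equal (difference: 0.1392 bits). KL divergence is asymmetric: D_KL(P||Q) ≠ D_KL(Q||P) in general.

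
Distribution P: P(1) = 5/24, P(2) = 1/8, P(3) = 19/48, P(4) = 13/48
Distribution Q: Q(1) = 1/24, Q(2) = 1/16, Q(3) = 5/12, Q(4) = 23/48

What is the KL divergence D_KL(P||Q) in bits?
0.3565 bits

D_KL(P||Q) = Σ P(x) log₂(P(x)/Q(x))

Computing term by term:
  P(1)·log₂(P(1)/Q(1)) = (5/24)·log₂((5/24)/(1/24)) = 0.48374
  P(2)·log₂(P(2)/Q(2)) = (1/8)·log₂((1/8)/(1/16)) = 0.12500
  P(3)·log₂(P(3)/Q(3)) = (19/48)·log₂((19/48)/(5/12)) = -0.02929
  P(4)·log₂(P(4)/Q(4)) = (13/48)·log₂((13/48)/(23/48)) = -0.22293

D_KL(P||Q) = 0.48374 + 0.12500 - 0.02929 - 0.22293 = 0.35652 ≈ 0.3565 bits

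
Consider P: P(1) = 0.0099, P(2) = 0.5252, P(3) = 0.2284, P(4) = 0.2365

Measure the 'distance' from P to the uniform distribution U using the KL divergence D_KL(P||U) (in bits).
0.4676 bits

U(i) = 1/4 for all i

D_KL(P||U) = Σ P(x) log₂(P(x) / (1/4))
           = Σ P(x) log₂(P(x)) + log₂(4)
           = log₂(4) - H(P)

H(P) = -Σ P(x) log₂(P(x)):
  -P(1)·log₂(P(1)) = -(0.0099)·log₂(0.0099) = 0.06592
  -P(2)·log₂(P(2)) = -(0.5252)·log₂(0.5252) = 0.48794
  -P(3)·log₂(P(3)) = -(0.2284)·log₂(0.2284) = 0.48658
  -P(4)·log₂(P(4)) = -(0.2365)·log₂(0.2365) = 0.49194
H(P) = 0.06592 + 0.48794 + 0.48658 + 0.49194 = 1.53238 bits

log₂(4) = 2.00000 bits

D_KL(P||U) = 2.00000 - 1.53238 = 0.46762 ≈ 0.4676 bits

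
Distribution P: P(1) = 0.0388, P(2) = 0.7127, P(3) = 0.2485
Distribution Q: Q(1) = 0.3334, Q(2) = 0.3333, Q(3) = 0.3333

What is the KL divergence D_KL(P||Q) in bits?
0.5558 bits

D_KL(P||Q) = Σ P(x) log₂(P(x)/Q(x))

Computing term by term:
  P(1)·log₂(P(1)/Q(1)) = 0.0388·log₂(0.0388/0.3334) = -0.12040
  P(2)·log₂(P(2)/Q(2)) = 0.7127·log₂(0.7127/0.3333) = 0.78146
  P(3)·log₂(P(3)/Q(3)) = 0.2485·log₂(0.2485/0.3333) = -0.10526

D_KL(P||Q) = -0.12040 + 0.78146 - 0.10526 = 0.55580 ≈ 0.5558 bits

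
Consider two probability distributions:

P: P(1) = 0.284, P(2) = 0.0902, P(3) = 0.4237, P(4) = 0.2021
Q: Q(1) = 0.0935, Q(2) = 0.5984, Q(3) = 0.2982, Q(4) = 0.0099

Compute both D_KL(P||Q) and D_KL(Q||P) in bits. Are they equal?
D_KL(P||Q) = 1.3031 bits, D_KL(Q||P) = 1.2895 bits. No, they are not equal.

D_KL(P||Q) = Σ P(x) log₂(P(x)/Q(x))

Computing term by term:
  P(1)·log₂(P(1)/Q(1)) = 0.284·log₂(0.284/0.0935) = 0.45521
  P(2)·log₂(P(2)/Q(2)) = 0.0902·log₂(0.0902/0.5984) = -0.24624
  P(3)·log₂(P(3)/Q(3)) = 0.4237·log₂(0.4237/0.2982) = 0.21472
  P(4)·log₂(P(4)/Q(4)) = 0.2021·log₂(0.2021/0.0099) = 0.87944

D_KL(P||Q) = 0.45521 - 0.24624 + 0.21472 + 0.87944 = 1.30313 ≈ 1.3031 bits

D_KL(Q||P) = Σ Q(x) log₂(Q(x)/P(x))

Computing term by term:
  Q(1)·log₂(Q(1)/P(1)) = 0.0935·log₂(0.0935/0.284) = -0.14987
  Q(2)·log₂(Q(2)/P(2)) = 0.5984·log₂(0.5984/0.0902) = 1.63358
  Q(3)·log₂(Q(3)/P(3)) = 0.2982·log₂(0.2982/0.4237) = -0.15112
  Q(4)·log₂(Q(4)/P(4)) = 0.0099·log₂(0.0099/0.2021) = -0.04308

D_KL(Q||P) = -0.14987 + 1.63358 - 0.15112 - 0.04308 = 1.28951 ≈ 1.2895 bits

These are NOT equal (difference: 0.0136 bits). KL divergence is asymmetric: D_KL(P||Q) ≠ D_KL(Q||P) in general.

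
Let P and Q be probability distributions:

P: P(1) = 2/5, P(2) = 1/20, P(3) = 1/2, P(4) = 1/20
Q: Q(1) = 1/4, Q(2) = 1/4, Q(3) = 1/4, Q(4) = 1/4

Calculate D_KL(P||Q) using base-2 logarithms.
0.5390 bits

D_KL(P||Q) = Σ P(x) log₂(P(x)/Q(x))

Computing term by term:
  P(1)·log₂(P(1)/Q(1)) = (2/5)·log₂((2/5)/(1/4)) = 0.27123
  P(2)·log₂(P(2)/Q(2)) = (1/20)·log₂((1/20)/(1/4)) = -0.11610
  P(3)·log₂(P(3)/Q(3)) = (1/2)·log₂((1/2)/(1/4)) = 0.50000
  P(4)·log₂(P(4)/Q(4)) = (1/20)·log₂((1/20)/(1/4)) = -0.11610

D_KL(P||Q) = 0.27123 - 0.11610 + 0.50000 - 0.11610 = 0.53903 ≈ 0.5390 bits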